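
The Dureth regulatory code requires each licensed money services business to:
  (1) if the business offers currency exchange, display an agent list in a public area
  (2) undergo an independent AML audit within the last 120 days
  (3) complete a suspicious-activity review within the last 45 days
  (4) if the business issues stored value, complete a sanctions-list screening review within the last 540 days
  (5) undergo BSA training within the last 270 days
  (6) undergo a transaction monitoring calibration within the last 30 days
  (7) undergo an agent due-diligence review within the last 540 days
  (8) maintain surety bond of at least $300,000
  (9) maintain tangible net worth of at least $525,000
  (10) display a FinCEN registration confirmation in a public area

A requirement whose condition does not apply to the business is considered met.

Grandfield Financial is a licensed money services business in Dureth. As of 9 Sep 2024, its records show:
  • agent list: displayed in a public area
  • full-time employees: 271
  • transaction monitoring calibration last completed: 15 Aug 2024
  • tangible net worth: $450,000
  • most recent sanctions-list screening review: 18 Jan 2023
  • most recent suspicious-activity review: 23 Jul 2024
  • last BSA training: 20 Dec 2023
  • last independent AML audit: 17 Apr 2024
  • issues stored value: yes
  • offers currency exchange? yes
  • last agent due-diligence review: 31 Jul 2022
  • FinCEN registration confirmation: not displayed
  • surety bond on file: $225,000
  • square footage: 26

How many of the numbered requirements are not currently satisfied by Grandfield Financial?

1. condition 'offers currency exchange' holds; agent list present → met
2. independent AML audit 145 days ago vs limit 120 → not met
3. suspicious-activity review 48 days ago vs limit 45 → not met
4. condition 'issues stored value' holds; sanctions-list screening review 600 days ago vs limit 540 → not met
5. BSA training 264 days ago vs limit 270 → met
6. transaction monitoring calibration 25 days ago vs limit 30 → met
7. agent due-diligence review 771 days ago vs limit 540 → not met
8. surety bond $225,000 < $300,000 → not met
9. tangible net worth $450,000 < $525,000 → not met
10. FinCEN registration confirmation absent → not met
Not met: 7 of 10

7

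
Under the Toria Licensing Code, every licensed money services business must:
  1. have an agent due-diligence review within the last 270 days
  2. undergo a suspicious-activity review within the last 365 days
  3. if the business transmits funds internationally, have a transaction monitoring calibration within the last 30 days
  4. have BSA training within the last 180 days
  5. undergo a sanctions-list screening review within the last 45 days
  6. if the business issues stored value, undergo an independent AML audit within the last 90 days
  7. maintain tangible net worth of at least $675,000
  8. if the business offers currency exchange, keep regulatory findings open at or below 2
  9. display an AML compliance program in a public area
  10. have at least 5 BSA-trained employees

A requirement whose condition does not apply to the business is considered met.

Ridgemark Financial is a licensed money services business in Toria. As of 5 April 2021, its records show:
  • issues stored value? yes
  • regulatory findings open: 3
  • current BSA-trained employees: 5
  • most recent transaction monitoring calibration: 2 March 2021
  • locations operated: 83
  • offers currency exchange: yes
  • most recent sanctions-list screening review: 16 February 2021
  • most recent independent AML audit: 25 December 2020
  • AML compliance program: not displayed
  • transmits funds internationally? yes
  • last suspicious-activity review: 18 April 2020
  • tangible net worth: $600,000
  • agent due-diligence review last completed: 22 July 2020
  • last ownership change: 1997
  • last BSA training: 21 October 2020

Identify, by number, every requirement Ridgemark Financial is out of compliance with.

1. agent due-diligence review 257 days ago vs limit 270 → met
2. suspicious-activity review 352 days ago vs limit 365 → met
3. condition 'transmits funds internationally' holds; transaction monitoring calibration 34 days ago vs limit 30 → not met
4. BSA training 166 days ago vs limit 180 → met
5. sanctions-list screening review 48 days ago vs limit 45 → not met
6. condition 'issues stored value' holds; independent AML audit 101 days ago vs limit 90 → not met
7. tangible net worth $600,000 < $675,000 → not met
8. condition 'offers currency exchange' holds; regulatory findings open 3 > 2 → not met
9. AML compliance program absent → not met
10. BSA-trained employees 5 ≥ 5 → met
Not met: 3, 5, 6, 7, 8, 9

3, 5, 6, 7, 8, 9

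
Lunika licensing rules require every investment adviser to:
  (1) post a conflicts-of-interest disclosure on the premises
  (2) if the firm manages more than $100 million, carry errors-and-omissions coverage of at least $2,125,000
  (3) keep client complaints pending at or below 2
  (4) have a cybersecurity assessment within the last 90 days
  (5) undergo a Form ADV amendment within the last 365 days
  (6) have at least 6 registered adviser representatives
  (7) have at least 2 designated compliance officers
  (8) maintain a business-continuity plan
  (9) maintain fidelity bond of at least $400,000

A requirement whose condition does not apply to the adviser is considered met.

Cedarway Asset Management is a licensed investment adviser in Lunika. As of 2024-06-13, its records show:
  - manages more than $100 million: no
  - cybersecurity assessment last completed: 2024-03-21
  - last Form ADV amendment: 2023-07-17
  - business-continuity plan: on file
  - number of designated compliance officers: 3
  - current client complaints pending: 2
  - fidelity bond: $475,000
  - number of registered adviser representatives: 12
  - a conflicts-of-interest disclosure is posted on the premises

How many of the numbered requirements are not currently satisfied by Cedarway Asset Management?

1. conflicts-of-interest disclosure present → met
2. condition 'manages more than $100 million' does not hold → requirement n/a → met
3. client complaints pending 2 ≤ 2 → met
4. cybersecurity assessment 84 days ago vs limit 90 → met
5. Form ADV amendment 332 days ago vs limit 365 → met
6. registered adviser representatives 12 ≥ 6 → met
7. designated compliance officers 3 ≥ 2 → met
8. business-continuity plan present → met
9. fidelity bond $475,000 ≥ $400,000 → met
Not met: 0 of 9

0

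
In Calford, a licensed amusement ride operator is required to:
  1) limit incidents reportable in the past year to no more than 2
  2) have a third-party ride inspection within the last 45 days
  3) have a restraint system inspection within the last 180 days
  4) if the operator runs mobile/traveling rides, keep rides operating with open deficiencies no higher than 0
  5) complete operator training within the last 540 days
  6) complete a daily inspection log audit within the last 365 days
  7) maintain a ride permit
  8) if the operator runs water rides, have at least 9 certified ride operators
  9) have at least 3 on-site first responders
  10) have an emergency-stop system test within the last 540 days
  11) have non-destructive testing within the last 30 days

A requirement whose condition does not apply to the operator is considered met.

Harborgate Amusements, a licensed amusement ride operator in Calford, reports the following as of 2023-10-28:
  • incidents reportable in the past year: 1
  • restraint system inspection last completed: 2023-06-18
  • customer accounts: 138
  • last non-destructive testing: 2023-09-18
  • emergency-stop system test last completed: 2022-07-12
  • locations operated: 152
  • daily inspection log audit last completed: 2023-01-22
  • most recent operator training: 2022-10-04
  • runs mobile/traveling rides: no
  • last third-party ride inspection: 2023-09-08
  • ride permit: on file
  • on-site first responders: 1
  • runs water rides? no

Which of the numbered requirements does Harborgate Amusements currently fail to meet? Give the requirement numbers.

2, 9, 11

1. incidents reportable in the past year 1 ≤ 2 → met
2. third-party ride inspection 50 days ago vs limit 45 → not met
3. restraint system inspection 132 days ago vs limit 180 → met
4. condition 'runs mobile/traveling rides' does not hold → requirement n/a → met
5. operator training 389 days ago vs limit 540 → met
6. daily inspection log audit 279 days ago vs limit 365 → met
7. ride permit present → met
8. condition 'runs water rides' does not hold → requirement n/a → met
9. on-site first responders 1 < 3 → not met
10. emergency-stop system test 473 days ago vs limit 540 → met
11. non-destructive testing 40 days ago vs limit 30 → not met
Not met: 2, 9, 11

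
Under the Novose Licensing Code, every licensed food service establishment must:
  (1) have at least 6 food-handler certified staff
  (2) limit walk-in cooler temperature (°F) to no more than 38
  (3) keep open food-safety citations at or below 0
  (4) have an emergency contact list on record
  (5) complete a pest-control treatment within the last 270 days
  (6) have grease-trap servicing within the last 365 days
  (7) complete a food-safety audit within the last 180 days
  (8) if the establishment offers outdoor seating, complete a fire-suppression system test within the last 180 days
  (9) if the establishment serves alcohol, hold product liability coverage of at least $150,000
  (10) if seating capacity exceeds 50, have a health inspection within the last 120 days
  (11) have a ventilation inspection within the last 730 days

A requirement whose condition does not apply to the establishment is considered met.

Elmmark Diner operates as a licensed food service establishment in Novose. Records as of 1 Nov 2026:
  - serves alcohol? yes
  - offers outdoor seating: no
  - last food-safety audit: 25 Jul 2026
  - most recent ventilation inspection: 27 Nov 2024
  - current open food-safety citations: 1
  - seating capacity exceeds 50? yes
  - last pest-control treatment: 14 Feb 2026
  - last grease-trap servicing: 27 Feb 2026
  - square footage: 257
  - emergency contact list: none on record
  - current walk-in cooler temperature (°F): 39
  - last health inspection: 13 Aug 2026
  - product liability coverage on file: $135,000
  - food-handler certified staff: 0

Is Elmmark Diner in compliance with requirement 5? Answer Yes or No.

5. pest-control treatment 260 days ago vs limit 270 → met

Yes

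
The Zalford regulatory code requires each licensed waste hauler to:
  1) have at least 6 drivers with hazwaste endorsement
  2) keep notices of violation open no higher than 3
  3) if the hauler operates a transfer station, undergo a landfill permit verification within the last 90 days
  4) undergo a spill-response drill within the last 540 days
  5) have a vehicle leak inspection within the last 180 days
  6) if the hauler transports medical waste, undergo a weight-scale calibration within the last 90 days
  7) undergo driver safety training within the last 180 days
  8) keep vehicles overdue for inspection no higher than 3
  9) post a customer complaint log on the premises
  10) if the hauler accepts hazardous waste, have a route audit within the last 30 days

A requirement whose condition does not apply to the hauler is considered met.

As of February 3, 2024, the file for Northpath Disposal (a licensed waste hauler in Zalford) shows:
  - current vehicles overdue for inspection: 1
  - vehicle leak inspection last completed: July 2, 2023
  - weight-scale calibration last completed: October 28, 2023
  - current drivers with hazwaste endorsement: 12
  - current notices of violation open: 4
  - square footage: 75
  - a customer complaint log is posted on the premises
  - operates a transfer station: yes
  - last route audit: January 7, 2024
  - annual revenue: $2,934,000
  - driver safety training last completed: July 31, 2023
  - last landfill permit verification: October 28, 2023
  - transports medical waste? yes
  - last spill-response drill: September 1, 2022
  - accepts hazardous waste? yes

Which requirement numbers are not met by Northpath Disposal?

2, 3, 5, 6, 7

1. drivers with hazwaste endorsement 12 ≥ 6 → met
2. notices of violation open 4 > 3 → not met
3. condition 'operates a transfer station' holds; landfill permit verification 98 days ago vs limit 90 → not met
4. spill-response drill 520 days ago vs limit 540 → met
5. vehicle leak inspection 216 days ago vs limit 180 → not met
6. condition 'transports medical waste' holds; weight-scale calibration 98 days ago vs limit 90 → not met
7. driver safety training 187 days ago vs limit 180 → not met
8. vehicles overdue for inspection 1 ≤ 3 → met
9. customer complaint log present → met
10. condition 'accepts hazardous waste' holds; route audit 27 days ago vs limit 30 → met
Not met: 2, 3, 5, 6, 7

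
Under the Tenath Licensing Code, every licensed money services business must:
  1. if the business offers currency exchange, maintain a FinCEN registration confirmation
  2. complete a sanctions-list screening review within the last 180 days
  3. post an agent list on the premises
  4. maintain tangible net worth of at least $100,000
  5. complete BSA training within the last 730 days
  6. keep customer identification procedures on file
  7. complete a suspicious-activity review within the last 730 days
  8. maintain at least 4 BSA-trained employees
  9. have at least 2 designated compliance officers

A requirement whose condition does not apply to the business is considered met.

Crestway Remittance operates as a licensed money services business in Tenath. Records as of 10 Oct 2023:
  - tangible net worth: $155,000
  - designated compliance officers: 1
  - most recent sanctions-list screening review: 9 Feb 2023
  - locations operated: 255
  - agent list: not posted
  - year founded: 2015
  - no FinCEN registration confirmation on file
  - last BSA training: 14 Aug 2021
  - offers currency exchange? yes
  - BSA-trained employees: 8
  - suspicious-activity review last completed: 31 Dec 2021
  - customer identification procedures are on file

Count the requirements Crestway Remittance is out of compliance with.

1. condition 'offers currency exchange' holds; FinCEN registration confirmation absent → not met
2. sanctions-list screening review 243 days ago vs limit 180 → not met
3. agent list absent → not met
4. tangible net worth $155,000 ≥ $100,000 → met
5. BSA training 787 days ago vs limit 730 → not met
6. customer identification procedures present → met
7. suspicious-activity review 648 days ago vs limit 730 → met
8. BSA-trained employees 8 ≥ 4 → met
9. designated compliance officers 1 < 2 → not met
Not met: 5 of 9

5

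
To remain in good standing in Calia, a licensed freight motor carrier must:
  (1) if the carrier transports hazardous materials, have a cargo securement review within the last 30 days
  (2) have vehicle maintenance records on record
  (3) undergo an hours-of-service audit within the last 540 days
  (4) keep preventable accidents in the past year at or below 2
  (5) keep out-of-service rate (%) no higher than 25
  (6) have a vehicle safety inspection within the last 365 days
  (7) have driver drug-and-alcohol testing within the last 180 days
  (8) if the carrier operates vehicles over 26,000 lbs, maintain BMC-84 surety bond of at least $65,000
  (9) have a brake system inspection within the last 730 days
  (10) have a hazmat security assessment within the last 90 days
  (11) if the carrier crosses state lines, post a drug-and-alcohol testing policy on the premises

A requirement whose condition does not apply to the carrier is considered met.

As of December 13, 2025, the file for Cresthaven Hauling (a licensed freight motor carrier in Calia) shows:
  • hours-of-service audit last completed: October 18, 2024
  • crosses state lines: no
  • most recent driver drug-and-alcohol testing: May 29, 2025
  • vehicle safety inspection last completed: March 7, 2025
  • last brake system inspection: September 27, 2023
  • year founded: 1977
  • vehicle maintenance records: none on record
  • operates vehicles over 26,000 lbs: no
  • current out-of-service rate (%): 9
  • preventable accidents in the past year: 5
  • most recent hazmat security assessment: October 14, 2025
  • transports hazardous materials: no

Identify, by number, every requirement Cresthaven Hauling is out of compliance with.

2, 4, 7, 9

1. condition 'transports hazardous materials' does not hold → requirement n/a → met
2. vehicle maintenance records absent → not met
3. hours-of-service audit 421 days ago vs limit 540 → met
4. preventable accidents in the past year 5 > 2 → not met
5. out-of-service rate (%) 9 ≤ 25 → met
6. vehicle safety inspection 281 days ago vs limit 365 → met
7. driver drug-and-alcohol testing 198 days ago vs limit 180 → not met
8. condition 'operates vehicles over 26,000 lbs' does not hold → requirement n/a → met
9. brake system inspection 808 days ago vs limit 730 → not met
10. hazmat security assessment 60 days ago vs limit 90 → met
11. condition 'crosses state lines' does not hold → requirement n/a → met
Not met: 2, 4, 7, 9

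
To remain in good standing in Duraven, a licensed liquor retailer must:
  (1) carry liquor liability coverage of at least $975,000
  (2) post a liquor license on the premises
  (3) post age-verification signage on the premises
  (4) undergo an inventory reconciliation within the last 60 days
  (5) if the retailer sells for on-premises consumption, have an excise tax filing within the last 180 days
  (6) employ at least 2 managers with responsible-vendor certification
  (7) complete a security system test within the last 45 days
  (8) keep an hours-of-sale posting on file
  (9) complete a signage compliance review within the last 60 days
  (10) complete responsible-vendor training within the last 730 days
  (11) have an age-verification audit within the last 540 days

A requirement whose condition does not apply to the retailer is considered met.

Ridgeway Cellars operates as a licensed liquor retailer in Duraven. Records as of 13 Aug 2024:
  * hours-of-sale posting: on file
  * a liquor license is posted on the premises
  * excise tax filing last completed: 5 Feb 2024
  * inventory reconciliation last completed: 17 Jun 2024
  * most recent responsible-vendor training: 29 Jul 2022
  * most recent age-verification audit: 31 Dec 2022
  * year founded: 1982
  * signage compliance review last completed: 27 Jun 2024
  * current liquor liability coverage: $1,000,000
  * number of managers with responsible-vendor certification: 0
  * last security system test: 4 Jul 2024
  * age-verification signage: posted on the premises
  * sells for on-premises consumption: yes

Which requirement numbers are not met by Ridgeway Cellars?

5, 6, 10, 11

1. liquor liability coverage $1,000,000 ≥ $975,000 → met
2. liquor license present → met
3. age-verification signage present → met
4. inventory reconciliation 57 days ago vs limit 60 → met
5. condition 'sells for on-premises consumption' holds; excise tax filing 190 days ago vs limit 180 → not met
6. managers with responsible-vendor certification 0 < 2 → not met
7. security system test 40 days ago vs limit 45 → met
8. hours-of-sale posting present → met
9. signage compliance review 47 days ago vs limit 60 → met
10. responsible-vendor training 746 days ago vs limit 730 → not met
11. age-verification audit 591 days ago vs limit 540 → not met
Not met: 5, 6, 10, 11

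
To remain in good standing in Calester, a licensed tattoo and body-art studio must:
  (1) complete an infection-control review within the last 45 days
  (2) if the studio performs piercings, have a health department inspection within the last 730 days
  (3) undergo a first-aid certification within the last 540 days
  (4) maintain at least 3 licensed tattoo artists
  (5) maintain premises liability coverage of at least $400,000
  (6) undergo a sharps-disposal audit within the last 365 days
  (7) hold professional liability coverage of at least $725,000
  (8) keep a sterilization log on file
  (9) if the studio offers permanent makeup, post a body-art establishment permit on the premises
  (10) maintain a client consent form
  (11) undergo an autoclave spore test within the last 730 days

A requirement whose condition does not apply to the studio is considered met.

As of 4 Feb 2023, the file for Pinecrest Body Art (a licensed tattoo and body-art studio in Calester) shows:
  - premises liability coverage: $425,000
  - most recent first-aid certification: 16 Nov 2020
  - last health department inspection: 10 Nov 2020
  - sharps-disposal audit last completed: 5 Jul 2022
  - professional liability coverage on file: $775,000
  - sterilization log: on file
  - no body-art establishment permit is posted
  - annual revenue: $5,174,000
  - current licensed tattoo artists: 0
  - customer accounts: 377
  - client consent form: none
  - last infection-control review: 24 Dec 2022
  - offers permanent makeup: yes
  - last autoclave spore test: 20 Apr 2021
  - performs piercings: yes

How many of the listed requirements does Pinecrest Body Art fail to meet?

1. infection-control review 42 days ago vs limit 45 → met
2. condition 'performs piercings' holds; health department inspection 816 days ago vs limit 730 → not met
3. first-aid certification 810 days ago vs limit 540 → not met
4. licensed tattoo artists 0 < 3 → not met
5. premises liability coverage $425,000 ≥ $400,000 → met
6. sharps-disposal audit 214 days ago vs limit 365 → met
7. professional liability coverage $775,000 ≥ $725,000 → met
8. sterilization log present → met
9. condition 'offers permanent makeup' holds; body-art establishment permit absent → not met
10. client consent form absent → not met
11. autoclave spore test 655 days ago vs limit 730 → met
Not met: 5 of 11

5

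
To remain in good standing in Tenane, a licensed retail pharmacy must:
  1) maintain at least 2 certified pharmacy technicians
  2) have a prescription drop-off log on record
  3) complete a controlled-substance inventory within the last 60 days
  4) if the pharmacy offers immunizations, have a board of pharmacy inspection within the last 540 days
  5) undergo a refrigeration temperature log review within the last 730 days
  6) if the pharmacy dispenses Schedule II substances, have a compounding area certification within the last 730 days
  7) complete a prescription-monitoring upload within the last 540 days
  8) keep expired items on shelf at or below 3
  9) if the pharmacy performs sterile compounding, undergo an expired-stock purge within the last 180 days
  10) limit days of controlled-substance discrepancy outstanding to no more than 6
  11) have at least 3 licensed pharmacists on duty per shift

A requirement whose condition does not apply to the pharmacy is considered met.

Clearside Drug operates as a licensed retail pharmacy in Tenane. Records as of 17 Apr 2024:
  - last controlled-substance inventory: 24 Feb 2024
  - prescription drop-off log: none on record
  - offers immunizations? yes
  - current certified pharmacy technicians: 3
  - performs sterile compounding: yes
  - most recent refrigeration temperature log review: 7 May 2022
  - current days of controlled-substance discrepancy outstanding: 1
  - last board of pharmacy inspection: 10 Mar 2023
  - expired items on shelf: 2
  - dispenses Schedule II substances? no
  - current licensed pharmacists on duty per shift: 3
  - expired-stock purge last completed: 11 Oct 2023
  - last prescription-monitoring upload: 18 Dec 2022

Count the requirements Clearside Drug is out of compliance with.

1. certified pharmacy technicians 3 ≥ 2 → met
2. prescription drop-off log absent → not met
3. controlled-substance inventory 53 days ago vs limit 60 → met
4. condition 'offers immunizations' holds; board of pharmacy inspection 404 days ago vs limit 540 → met
5. refrigeration temperature log review 711 days ago vs limit 730 → met
6. condition 'dispenses Schedule II substances' does not hold → requirement n/a → met
7. prescription-monitoring upload 486 days ago vs limit 540 → met
8. expired items on shelf 2 ≤ 3 → met
9. condition 'performs sterile compounding' holds; expired-stock purge 189 days ago vs limit 180 → not met
10. days of controlled-substance discrepancy outstanding 1 ≤ 6 → met
11. licensed pharmacists on duty per shift 3 ≥ 3 → met
Not met: 2 of 11

2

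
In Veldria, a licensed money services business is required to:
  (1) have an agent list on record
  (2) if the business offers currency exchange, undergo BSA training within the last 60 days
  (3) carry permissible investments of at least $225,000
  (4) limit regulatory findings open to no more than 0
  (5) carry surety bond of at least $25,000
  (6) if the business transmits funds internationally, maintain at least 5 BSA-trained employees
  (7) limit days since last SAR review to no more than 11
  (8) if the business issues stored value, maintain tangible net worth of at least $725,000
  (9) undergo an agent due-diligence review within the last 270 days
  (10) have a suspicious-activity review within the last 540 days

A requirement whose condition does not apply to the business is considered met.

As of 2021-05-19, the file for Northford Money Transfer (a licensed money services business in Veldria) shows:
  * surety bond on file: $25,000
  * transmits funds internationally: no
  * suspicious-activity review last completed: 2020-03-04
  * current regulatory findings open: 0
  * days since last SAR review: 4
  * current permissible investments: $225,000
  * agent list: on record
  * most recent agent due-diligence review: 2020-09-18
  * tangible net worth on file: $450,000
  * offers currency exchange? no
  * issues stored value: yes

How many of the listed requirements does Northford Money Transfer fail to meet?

1. agent list present → met
2. condition 'offers currency exchange' does not hold → requirement n/a → met
3. permissible investments $225,000 ≥ $225,000 → met
4. regulatory findings open 0 ≤ 0 → met
5. surety bond $25,000 ≥ $25,000 → met
6. condition 'transmits funds internationally' does not hold → requirement n/a → met
7. days since last SAR review 4 ≤ 11 → met
8. condition 'issues stored value' holds; tangible net worth $450,000 < $725,000 → not met
9. agent due-diligence review 243 days ago vs limit 270 → met
10. suspicious-activity review 441 days ago vs limit 540 → met
Not met: 1 of 10

1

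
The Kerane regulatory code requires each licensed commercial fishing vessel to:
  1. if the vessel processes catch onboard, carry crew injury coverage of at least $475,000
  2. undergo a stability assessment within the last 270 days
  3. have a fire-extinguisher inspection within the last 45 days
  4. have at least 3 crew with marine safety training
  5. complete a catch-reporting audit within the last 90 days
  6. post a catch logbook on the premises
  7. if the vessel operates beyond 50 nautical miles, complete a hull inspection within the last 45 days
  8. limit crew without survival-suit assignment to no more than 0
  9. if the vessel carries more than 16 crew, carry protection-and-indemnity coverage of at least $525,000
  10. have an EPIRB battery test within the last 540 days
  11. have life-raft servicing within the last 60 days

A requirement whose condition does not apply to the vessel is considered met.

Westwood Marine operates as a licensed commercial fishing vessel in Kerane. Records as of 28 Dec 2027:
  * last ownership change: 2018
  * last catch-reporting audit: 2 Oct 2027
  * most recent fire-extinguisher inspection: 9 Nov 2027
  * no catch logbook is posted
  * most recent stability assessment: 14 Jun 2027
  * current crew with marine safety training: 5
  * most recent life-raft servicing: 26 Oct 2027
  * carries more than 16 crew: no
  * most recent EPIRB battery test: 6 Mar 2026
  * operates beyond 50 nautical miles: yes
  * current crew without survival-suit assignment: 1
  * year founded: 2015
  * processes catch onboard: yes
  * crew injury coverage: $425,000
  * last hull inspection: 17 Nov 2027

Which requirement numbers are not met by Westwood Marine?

1, 3, 6, 8, 10, 11

1. condition 'processes catch onboard' holds; crew injury coverage $425,000 < $475,000 → not met
2. stability assessment 197 days ago vs limit 270 → met
3. fire-extinguisher inspection 49 days ago vs limit 45 → not met
4. crew with marine safety training 5 ≥ 3 → met
5. catch-reporting audit 87 days ago vs limit 90 → met
6. catch logbook absent → not met
7. condition 'operates beyond 50 nautical miles' holds; hull inspection 41 days ago vs limit 45 → met
8. crew without survival-suit assignment 1 > 0 → not met
9. condition 'carries more than 16 crew' does not hold → requirement n/a → met
10. EPIRB battery test 662 days ago vs limit 540 → not met
11. life-raft servicing 63 days ago vs limit 60 → not met
Not met: 1, 3, 6, 8, 10, 11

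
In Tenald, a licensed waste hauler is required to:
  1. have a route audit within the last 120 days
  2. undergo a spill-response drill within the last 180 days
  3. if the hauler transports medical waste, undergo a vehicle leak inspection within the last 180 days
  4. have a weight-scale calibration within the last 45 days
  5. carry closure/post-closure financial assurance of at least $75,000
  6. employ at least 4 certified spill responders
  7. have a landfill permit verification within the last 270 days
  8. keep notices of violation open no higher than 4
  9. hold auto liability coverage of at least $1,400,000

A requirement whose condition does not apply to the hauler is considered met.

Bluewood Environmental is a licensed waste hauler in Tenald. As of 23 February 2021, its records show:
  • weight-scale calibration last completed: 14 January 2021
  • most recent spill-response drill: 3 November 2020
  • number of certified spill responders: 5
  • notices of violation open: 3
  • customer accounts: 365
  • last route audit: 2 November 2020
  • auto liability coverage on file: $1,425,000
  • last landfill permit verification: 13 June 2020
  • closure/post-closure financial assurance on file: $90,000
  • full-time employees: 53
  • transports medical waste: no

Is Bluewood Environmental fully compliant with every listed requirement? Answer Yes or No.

1. route audit 113 days ago vs limit 120 → met
2. spill-response drill 112 days ago vs limit 180 → met
3. condition 'transports medical waste' does not hold → requirement n/a → met
4. weight-scale calibration 40 days ago vs limit 45 → met
5. closure/post-closure financial assurance $90,000 ≥ $75,000 → met
6. certified spill responders 5 ≥ 4 → met
7. landfill permit verification 255 days ago vs limit 270 → met
8. notices of violation open 3 ≤ 4 → met
9. auto liability coverage $1,425,000 ≥ $1,400,000 → met
All met.

Yes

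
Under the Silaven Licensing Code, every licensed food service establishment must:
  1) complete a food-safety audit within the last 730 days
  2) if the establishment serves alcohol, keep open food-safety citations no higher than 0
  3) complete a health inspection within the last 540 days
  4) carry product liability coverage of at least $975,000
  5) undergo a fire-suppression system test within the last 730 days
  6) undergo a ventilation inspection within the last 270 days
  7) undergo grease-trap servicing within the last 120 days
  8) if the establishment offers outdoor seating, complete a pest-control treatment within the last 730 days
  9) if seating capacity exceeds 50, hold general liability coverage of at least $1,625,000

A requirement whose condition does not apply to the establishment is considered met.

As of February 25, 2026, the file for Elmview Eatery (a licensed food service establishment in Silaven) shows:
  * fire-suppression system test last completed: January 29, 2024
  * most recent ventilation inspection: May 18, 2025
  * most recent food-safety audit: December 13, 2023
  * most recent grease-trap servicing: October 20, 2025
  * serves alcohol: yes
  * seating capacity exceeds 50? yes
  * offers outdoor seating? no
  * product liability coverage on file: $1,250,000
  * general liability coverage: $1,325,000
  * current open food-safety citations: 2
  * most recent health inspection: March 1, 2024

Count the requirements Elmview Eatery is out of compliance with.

7

1. food-safety audit 805 days ago vs limit 730 → not met
2. condition 'serves alcohol' holds; open food-safety citations 2 > 0 → not met
3. health inspection 726 days ago vs limit 540 → not met
4. product liability coverage $1,250,000 ≥ $975,000 → met
5. fire-suppression system test 758 days ago vs limit 730 → not met
6. ventilation inspection 283 days ago vs limit 270 → not met
7. grease-trap servicing 128 days ago vs limit 120 → not met
8. condition 'offers outdoor seating' does not hold → requirement n/a → met
9. condition 'seating capacity exceeds 50' holds; general liability coverage $1,325,000 < $1,625,000 → not met
Not met: 7 of 9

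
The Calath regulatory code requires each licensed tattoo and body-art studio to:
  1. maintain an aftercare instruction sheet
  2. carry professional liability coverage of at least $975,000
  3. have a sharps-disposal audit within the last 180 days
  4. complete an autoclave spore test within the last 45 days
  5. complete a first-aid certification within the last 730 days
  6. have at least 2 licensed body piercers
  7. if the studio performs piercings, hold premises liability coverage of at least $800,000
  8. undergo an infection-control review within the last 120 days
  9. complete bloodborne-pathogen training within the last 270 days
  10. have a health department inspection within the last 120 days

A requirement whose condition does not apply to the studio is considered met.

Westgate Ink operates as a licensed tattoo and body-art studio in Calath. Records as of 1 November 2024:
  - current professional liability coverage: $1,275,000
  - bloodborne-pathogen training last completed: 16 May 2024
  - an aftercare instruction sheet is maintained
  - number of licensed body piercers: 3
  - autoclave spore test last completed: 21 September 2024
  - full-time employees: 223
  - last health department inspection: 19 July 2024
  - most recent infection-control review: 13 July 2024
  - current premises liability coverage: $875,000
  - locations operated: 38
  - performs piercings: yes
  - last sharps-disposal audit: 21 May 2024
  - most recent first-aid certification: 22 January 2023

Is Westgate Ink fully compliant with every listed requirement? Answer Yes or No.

Yes

1. aftercare instruction sheet present → met
2. professional liability coverage $1,275,000 ≥ $975,000 → met
3. sharps-disposal audit 164 days ago vs limit 180 → met
4. autoclave spore test 41 days ago vs limit 45 → met
5. first-aid certification 649 days ago vs limit 730 → met
6. licensed body piercers 3 ≥ 2 → met
7. condition 'performs piercings' holds; premises liability coverage $875,000 ≥ $800,000 → met
8. infection-control review 111 days ago vs limit 120 → met
9. bloodborne-pathogen training 169 days ago vs limit 270 → met
10. health department inspection 105 days ago vs limit 120 → met
All met.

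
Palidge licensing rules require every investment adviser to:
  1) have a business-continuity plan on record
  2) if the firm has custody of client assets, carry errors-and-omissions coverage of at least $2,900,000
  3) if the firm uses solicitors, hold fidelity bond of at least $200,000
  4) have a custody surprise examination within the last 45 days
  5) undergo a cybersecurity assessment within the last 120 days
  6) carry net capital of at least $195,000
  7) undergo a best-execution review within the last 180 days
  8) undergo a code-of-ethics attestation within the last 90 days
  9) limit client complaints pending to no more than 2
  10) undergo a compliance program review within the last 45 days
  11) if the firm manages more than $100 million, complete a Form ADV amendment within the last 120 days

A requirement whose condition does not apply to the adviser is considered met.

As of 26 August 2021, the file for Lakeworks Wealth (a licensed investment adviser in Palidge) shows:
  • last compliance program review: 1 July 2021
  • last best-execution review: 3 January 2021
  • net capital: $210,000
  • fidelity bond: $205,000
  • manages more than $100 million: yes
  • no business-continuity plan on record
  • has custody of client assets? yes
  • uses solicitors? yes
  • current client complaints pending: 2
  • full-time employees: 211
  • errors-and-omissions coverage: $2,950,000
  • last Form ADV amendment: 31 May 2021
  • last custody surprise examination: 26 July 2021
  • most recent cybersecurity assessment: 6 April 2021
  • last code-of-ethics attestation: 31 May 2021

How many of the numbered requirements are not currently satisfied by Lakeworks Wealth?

4

1. business-continuity plan absent → not met
2. condition 'has custody of client assets' holds; errors-and-omissions coverage $2,950,000 ≥ $2,900,000 → met
3. condition 'uses solicitors' holds; fidelity bond $205,000 ≥ $200,000 → met
4. custody surprise examination 31 days ago vs limit 45 → met
5. cybersecurity assessment 142 days ago vs limit 120 → not met
6. net capital $210,000 ≥ $195,000 → met
7. best-execution review 235 days ago vs limit 180 → not met
8. code-of-ethics attestation 87 days ago vs limit 90 → met
9. client complaints pending 2 ≤ 2 → met
10. compliance program review 56 days ago vs limit 45 → not met
11. condition 'manages more than $100 million' holds; Form ADV amendment 87 days ago vs limit 120 → met
Not met: 4 of 11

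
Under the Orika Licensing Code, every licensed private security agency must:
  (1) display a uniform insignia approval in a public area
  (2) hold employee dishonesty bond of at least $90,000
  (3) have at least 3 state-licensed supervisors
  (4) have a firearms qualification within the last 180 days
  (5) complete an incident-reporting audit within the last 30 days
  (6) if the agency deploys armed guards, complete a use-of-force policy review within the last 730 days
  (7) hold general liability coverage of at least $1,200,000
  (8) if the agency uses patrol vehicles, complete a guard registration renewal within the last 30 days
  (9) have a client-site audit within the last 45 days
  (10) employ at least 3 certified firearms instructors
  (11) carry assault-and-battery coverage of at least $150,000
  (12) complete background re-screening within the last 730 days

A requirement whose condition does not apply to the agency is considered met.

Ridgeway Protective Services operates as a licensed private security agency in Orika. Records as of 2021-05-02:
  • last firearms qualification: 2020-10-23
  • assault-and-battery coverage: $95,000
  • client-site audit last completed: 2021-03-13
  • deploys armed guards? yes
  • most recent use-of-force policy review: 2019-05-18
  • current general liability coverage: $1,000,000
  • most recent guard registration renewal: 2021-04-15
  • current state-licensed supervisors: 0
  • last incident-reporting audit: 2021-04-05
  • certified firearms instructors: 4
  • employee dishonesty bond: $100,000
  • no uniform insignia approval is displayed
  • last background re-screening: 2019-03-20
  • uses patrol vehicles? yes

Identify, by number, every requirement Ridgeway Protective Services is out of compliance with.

1. uniform insignia approval absent → not met
2. employee dishonesty bond $100,000 ≥ $90,000 → met
3. state-licensed supervisors 0 < 3 → not met
4. firearms qualification 191 days ago vs limit 180 → not met
5. incident-reporting audit 27 days ago vs limit 30 → met
6. condition 'deploys armed guards' holds; use-of-force policy review 715 days ago vs limit 730 → met
7. general liability coverage $1,000,000 < $1,200,000 → not met
8. condition 'uses patrol vehicles' holds; guard registration renewal 17 days ago vs limit 30 → met
9. client-site audit 50 days ago vs limit 45 → not met
10. certified firearms instructors 4 ≥ 3 → met
11. assault-and-battery coverage $95,000 < $150,000 → not met
12. background re-screening 774 days ago vs limit 730 → not met
Not met: 1, 3, 4, 7, 9, 11, 12

1, 3, 4, 7, 9, 11, 12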